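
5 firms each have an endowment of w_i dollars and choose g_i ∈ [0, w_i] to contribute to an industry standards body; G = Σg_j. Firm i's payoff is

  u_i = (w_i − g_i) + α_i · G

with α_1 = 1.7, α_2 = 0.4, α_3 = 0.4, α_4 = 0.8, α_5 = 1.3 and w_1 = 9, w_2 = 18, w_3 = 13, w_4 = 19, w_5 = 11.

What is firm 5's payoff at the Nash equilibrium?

∂u_i/∂g_i = α_i − 1, so firm i contributes w_i if α_i > 1, else 0.
α_i > 1 for i ∈ {1, 5}; NE contributions (9, 0, 0, 0, 11), G = 20.
u_5 = (11 − 11) + 1.3·20 = 26.

26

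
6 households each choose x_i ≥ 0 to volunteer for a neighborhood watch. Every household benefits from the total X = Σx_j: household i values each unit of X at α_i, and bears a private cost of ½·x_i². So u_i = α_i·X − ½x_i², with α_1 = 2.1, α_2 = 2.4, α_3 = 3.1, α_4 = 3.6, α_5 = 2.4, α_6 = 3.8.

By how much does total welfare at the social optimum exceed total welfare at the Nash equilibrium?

631.99

Household i's FOC: ∂u_i/∂x_i = α_i − x_i = 0, so x_i* = α_i.
NE contributions = (2.1, 2.4, 3.1, 3.6, 2.4, 3.8); X = 17.4.
W^NE = (Σα)·X − ½Σα_i² = 17.4² − ½·52.94 = 276.29.
Planner sets x_i = Σα_j = 17.4 for every i, so X^SO = 6·17.4 = 104.4.
W^SO = (Σα)·X^SO − ½·6·(Σα)² = (6/2)·17.4² = 908.28.
Deadweight loss = W^SO − W^NE = 631.99.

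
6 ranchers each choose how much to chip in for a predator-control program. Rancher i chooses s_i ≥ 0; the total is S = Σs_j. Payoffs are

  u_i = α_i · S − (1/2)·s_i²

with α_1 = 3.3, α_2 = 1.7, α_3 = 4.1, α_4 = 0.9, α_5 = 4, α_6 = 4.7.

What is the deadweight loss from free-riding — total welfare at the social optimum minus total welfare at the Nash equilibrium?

734.125

Rancher i's FOC: ∂u_i/∂s_i = α_i − s_i = 0, so s_i* = α_i.
NE contributions = (3.3, 1.7, 4.1, 0.9, 4, 4.7); S = 18.7.
W^NE = (Σα)·S − ½Σα_i² = 18.7² − ½·69.49 = 314.945.
Planner sets s_i = Σα_j = 18.7 for every i, so S^SO = 6·18.7 = 112.2.
W^SO = (Σα)·S^SO − ½·6·(Σα)² = (6/2)·18.7² = 1049.07.
Deadweight loss = W^SO − W^NE = 734.125.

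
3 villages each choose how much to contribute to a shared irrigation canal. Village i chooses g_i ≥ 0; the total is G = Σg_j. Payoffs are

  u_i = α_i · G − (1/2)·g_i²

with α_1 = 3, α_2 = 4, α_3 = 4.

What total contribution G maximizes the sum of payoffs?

Planner FOC: ∂(Σu_j)/∂g_i = (Σα_j) − g_i = 0, so g_i^SO = Σα_j = 11 for every i; G^SO = 33.

33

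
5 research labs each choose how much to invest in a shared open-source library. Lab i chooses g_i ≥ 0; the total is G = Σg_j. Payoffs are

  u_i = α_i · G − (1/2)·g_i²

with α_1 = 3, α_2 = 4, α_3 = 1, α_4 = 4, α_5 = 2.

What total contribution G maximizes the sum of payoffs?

70

Planner FOC: ∂(Σu_j)/∂g_i = (Σα_j) − g_i = 0, so g_i^SO = Σα_j = 14 for every i; G^SO = 70.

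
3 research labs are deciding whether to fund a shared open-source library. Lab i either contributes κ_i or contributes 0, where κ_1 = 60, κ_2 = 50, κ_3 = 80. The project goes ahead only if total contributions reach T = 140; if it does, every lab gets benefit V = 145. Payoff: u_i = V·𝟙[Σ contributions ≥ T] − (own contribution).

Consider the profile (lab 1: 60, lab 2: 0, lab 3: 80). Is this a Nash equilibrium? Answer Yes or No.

Total = 140 ≥ 140: provided.
Lab 1 (pledges 60, payoff 85): dropping to 0 → total 80, payoff 0. No gain.
Lab 2 (pledges 0, payoff 145): pledging 50 → total 190, payoff 95. No gain.
Lab 3 (pledges 80, payoff 65): dropping to 0 → total 60, payoff 0. No gain.

Yes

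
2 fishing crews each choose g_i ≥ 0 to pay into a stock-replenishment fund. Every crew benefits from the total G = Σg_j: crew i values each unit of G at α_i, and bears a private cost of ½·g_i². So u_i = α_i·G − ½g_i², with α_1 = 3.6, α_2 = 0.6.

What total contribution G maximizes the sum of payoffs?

8.4

Planner FOC: ∂(Σu_j)/∂g_i = (Σα_j) − g_i = 0, so g_i^SO = Σα_j = 4.2 for every i; G^SO = 8.4.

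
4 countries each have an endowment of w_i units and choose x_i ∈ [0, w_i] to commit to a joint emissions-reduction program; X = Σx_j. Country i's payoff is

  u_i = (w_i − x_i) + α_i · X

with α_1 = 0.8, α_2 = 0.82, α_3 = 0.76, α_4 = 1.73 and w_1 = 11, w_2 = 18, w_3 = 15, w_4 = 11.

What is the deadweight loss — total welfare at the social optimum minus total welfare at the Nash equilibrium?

∂u_i/∂x_i = α_i − 1, so country i contributes w_i if α_i > 1, else 0.
α_i > 1 for i ∈ {4}; NE contributions (0, 0, 0, 11), X = 11.
W^NE = Σw_i − X^NE + (Σα_i)·X^NE = 55 + 3.11·11 = 89.21.
Planner: ∂(Σu_j)/∂x_i = Σα_j − 1 = 3.11 > 0, so everyone contributes w_i; X^SO = 55, W^SO = 55 + 3.11·55 = 226.05.
Deadweight loss = 136.84.

136.84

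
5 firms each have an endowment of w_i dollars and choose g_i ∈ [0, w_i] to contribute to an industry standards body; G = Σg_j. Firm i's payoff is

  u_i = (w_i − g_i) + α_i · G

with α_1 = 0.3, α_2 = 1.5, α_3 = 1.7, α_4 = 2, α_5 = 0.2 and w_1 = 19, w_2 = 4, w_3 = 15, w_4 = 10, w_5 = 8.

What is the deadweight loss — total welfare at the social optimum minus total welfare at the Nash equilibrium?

∂u_i/∂g_i = α_i − 1, so firm i contributes w_i if α_i > 1, else 0.
α_i > 1 for i ∈ {2, 3, 4}; NE contributions (0, 4, 15, 10, 0), G = 29.
W^NE = Σw_i − G^NE + (Σα_i)·G^NE = 56 + 4.7·29 = 192.3.
Planner: ∂(Σu_j)/∂g_i = Σα_j − 1 = 4.7 > 0, so everyone contributes w_i; G^SO = 56, W^SO = 56 + 4.7·56 = 319.2.
Deadweight loss = 126.9.

126.9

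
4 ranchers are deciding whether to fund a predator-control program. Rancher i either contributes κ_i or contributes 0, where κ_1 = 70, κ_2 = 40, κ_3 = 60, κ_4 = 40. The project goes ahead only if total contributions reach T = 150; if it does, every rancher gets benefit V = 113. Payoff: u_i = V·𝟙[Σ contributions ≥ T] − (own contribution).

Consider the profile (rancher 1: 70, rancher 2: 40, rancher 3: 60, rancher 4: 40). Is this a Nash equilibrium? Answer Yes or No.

No

Total = 210 ≥ 150: provided.
Rancher 1 (pledges 70, payoff 43): dropping to 0 → total 140, payoff 0. No gain.
Rancher 2 (pledges 40, payoff 73): dropping to 0 → total 170, payoff 113. Profitable deviation.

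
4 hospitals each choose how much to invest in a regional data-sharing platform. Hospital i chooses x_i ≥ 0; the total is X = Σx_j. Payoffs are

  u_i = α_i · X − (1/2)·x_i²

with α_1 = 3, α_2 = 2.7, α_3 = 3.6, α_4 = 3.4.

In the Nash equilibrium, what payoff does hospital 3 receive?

39.24

Hospital i's FOC: ∂u_i/∂x_i = α_i − x_i = 0, so x_i* = α_i.
NE contributions = (3, 2.7, 3.6, 3.4); X = 12.7.
u_3 = α_3·X − ½·(x_3)² = 3.6·12.7 − ½·3.6² = 39.24.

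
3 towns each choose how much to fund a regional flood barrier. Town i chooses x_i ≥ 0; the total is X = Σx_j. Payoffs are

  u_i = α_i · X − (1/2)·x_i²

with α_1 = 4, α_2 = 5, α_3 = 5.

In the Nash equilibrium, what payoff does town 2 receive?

57.5

Town i's FOC: ∂u_i/∂x_i = α_i − x_i = 0, so x_i* = α_i.
NE contributions = (4, 5, 5); X = 14.
u_2 = α_2·X − ½·(x_2)² = 5·14 − ½·5² = 57.5.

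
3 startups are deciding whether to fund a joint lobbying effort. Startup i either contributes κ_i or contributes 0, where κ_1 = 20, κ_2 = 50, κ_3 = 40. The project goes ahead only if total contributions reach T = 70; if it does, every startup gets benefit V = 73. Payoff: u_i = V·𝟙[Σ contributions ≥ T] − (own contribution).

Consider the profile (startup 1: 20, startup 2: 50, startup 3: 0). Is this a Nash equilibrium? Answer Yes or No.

Yes

Total = 70 ≥ 70: provided.
Startup 1 (pledges 20, payoff 53): dropping to 0 → total 50, payoff 0. No gain.
Startup 2 (pledges 50, payoff 23): dropping to 0 → total 20, payoff 0. No gain.
Startup 3 (pledges 0, payoff 73): pledging 40 → total 110, payoff 33. No gain.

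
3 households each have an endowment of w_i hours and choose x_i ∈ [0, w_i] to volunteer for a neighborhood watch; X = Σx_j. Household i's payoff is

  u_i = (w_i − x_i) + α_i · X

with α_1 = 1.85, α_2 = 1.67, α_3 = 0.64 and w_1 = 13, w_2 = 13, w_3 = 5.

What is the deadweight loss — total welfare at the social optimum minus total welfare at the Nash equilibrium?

∂u_i/∂x_i = α_i − 1, so household i contributes w_i if α_i > 1, else 0.
α_i > 1 for i ∈ {1, 2}; NE contributions (13, 13, 0), X = 26.
W^NE = Σw_i − X^NE + (Σα_i)·X^NE = 31 + 3.16·26 = 113.16.
Planner: ∂(Σu_j)/∂x_i = Σα_j − 1 = 3.16 > 0, so everyone contributes w_i; X^SO = 31, W^SO = 31 + 3.16·31 = 128.96.
Deadweight loss = 15.8.

15.8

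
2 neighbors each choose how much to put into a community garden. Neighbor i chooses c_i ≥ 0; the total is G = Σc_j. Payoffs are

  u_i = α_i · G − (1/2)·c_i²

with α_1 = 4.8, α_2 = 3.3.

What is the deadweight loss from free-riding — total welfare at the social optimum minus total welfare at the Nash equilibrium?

16.965

Neighbor i's FOC: ∂u_i/∂c_i = α_i − c_i = 0, so c_i* = α_i.
NE contributions = (4.8, 3.3); G = 8.1.
W^NE = (Σα)·G − ½Σα_i² = 8.1² − ½·33.93 = 48.645.
Planner sets c_i = Σα_j = 8.1 for every i, so G^SO = 2·8.1 = 16.2.
W^SO = (Σα)·G^SO − ½·2·(Σα)² = (2/2)·8.1² = 65.61.
Deadweight loss = W^SO − W^NE = 16.965.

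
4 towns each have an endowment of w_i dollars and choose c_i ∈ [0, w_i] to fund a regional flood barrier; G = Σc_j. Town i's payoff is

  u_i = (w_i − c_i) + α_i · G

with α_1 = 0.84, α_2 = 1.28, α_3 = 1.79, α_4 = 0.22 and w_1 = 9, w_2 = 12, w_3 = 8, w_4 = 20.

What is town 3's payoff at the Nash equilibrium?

35.8

∂u_i/∂c_i = α_i − 1, so town i contributes w_i if α_i > 1, else 0.
α_i > 1 for i ∈ {2, 3}; NE contributions (0, 12, 8, 0), G = 20.
u_3 = (8 − 8) + 1.79·20 = 35.8.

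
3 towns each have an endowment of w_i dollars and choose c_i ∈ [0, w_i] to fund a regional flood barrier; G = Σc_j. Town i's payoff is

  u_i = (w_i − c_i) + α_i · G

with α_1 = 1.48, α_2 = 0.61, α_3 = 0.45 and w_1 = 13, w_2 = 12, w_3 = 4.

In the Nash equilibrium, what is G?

∂u_i/∂c_i = α_i − 1, so town i contributes w_i if α_i > 1, else 0.
α_i > 1 for i ∈ {1}; NE contributions (13, 0, 0), G = 13.

13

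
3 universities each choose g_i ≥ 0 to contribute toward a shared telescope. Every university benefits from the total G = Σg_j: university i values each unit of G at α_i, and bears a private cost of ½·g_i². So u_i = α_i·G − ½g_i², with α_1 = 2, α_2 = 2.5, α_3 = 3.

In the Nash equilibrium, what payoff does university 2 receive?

University i's FOC: ∂u_i/∂g_i = α_i − g_i = 0, so g_i* = α_i.
NE contributions = (2, 2.5, 3); G = 7.5.
u_2 = α_2·G − ½·(g_2)² = 2.5·7.5 − ½·2.5² = 15.625.

15.625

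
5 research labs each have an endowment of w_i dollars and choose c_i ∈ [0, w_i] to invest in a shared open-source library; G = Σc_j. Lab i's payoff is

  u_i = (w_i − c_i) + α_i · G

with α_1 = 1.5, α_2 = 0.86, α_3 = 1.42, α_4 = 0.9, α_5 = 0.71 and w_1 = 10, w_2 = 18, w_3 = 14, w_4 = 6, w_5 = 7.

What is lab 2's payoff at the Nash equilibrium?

∂u_i/∂c_i = α_i − 1, so lab i contributes w_i if α_i > 1, else 0.
α_i > 1 for i ∈ {1, 3}; NE contributions (10, 0, 14, 0, 0), G = 24.
u_2 = (18 − 0) + 0.86·24 = 38.64.

38.64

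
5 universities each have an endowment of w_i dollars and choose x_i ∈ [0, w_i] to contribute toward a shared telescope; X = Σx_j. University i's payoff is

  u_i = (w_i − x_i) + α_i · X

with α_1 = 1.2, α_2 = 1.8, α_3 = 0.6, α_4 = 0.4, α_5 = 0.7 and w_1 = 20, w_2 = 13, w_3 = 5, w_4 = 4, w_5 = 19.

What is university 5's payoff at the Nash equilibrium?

42.1

∂u_i/∂x_i = α_i − 1, so university i contributes w_i if α_i > 1, else 0.
α_i > 1 for i ∈ {1, 2}; NE contributions (20, 13, 0, 0, 0), X = 33.
u_5 = (19 − 0) + 0.7·33 = 42.1.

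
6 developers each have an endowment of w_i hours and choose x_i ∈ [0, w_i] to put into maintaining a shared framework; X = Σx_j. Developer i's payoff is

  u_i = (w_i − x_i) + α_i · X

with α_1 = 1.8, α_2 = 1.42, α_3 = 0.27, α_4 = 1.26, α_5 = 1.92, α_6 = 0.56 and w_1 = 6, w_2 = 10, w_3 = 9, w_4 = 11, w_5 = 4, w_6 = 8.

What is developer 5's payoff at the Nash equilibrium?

59.52

∂u_i/∂x_i = α_i − 1, so developer i contributes w_i if α_i > 1, else 0.
α_i > 1 for i ∈ {1, 2, 4, 5}; NE contributions (6, 10, 0, 11, 4, 0), X = 31.
u_5 = (4 − 4) + 1.92·31 = 59.52.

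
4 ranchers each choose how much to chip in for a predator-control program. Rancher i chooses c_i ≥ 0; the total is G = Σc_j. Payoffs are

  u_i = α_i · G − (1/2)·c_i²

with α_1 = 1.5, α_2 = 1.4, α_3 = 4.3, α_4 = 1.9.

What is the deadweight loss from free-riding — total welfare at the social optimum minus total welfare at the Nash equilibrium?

95.965

Rancher i's FOC: ∂u_i/∂c_i = α_i − c_i = 0, so c_i* = α_i.
NE contributions = (1.5, 1.4, 4.3, 1.9); G = 9.1.
W^NE = (Σα)·G − ½Σα_i² = 9.1² − ½·26.31 = 69.655.
Planner sets c_i = Σα_j = 9.1 for every i, so G^SO = 4·9.1 = 36.4.
W^SO = (Σα)·G^SO − ½·4·(Σα)² = (4/2)·9.1² = 165.62.
Deadweight loss = W^SO − W^NE = 95.965.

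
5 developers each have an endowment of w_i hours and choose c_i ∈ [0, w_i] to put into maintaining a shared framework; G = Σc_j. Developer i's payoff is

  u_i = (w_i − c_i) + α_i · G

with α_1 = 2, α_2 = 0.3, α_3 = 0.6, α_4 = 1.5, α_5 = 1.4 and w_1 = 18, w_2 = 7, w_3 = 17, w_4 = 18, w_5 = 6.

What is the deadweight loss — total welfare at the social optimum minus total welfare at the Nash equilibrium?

∂u_i/∂c_i = α_i − 1, so developer i contributes w_i if α_i > 1, else 0.
α_i > 1 for i ∈ {1, 4, 5}; NE contributions (18, 0, 0, 18, 6), G = 42.
W^NE = Σw_i − G^NE + (Σα_i)·G^NE = 66 + 4.8·42 = 267.6.
Planner: ∂(Σu_j)/∂c_i = Σα_j − 1 = 4.8 > 0, so everyone contributes w_i; G^SO = 66, W^SO = 66 + 4.8·66 = 382.8.
Deadweight loss = 115.2.

115.2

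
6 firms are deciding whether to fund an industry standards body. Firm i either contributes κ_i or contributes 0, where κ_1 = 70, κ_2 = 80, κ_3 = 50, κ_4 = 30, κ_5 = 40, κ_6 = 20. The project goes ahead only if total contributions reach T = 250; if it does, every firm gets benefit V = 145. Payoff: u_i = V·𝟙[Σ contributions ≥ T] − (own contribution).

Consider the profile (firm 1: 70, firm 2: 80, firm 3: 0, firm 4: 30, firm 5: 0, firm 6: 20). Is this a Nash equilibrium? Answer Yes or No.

Total = 200 < 250: not provided.
Firm 1 (pledges 70, payoff -70): dropping to 0 → total 130, payoff 0. Profitable deviation.

No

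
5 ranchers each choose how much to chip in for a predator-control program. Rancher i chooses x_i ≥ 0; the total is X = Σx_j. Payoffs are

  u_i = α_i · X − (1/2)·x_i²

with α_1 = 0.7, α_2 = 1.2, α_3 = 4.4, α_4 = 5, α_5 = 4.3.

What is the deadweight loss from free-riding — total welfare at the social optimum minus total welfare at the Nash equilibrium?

Rancher i's FOC: ∂u_i/∂x_i = α_i − x_i = 0, so x_i* = α_i.
NE contributions = (0.7, 1.2, 4.4, 5, 4.3); X = 15.6.
W^NE = (Σα)·X − ½Σα_i² = 15.6² − ½·64.78 = 210.97.
Planner sets x_i = Σα_j = 15.6 for every i, so X^SO = 5·15.6 = 78.
W^SO = (Σα)·X^SO − ½·5·(Σα)² = (5/2)·15.6² = 608.4.
Deadweight loss = W^SO − W^NE = 397.43.

397.43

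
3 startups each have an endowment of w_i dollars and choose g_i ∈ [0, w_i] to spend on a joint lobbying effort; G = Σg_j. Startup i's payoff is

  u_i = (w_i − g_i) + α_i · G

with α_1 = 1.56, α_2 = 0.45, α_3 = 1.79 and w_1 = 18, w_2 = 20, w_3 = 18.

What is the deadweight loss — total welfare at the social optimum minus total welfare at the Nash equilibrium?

∂u_i/∂g_i = α_i − 1, so startup i contributes w_i if α_i > 1, else 0.
α_i > 1 for i ∈ {1, 3}; NE contributions (18, 0, 18), G = 36.
W^NE = Σw_i − G^NE + (Σα_i)·G^NE = 56 + 2.8·36 = 156.8.
Planner: ∂(Σu_j)/∂g_i = Σα_j − 1 = 2.8 > 0, so everyone contributes w_i; G^SO = 56, W^SO = 56 + 2.8·56 = 212.8.
Deadweight loss = 56.

56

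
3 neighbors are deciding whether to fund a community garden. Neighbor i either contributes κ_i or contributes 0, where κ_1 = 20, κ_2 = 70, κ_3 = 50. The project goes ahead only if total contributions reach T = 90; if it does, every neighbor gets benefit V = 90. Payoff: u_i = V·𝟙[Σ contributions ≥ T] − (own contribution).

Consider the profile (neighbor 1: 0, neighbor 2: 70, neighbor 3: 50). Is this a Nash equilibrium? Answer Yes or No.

Total = 120 ≥ 90: provided.
Neighbor 1 (pledges 0, payoff 90): pledging 20 → total 140, payoff 70. No gain.
Neighbor 2 (pledges 70, payoff 20): dropping to 0 → total 50, payoff 0. No gain.
Neighbor 3 (pledges 50, payoff 40): dropping to 0 → total 70, payoff 0. No gain.

Yes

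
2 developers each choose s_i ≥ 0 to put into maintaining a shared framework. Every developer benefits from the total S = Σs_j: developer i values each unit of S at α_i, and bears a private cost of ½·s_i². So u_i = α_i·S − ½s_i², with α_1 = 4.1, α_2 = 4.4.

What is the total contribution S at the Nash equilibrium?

8.5

Developer i's FOC: ∂u_i/∂s_i = α_i − s_i = 0, so s_i* = α_i.
NE contributions = (4.1, 4.4); S = 8.5.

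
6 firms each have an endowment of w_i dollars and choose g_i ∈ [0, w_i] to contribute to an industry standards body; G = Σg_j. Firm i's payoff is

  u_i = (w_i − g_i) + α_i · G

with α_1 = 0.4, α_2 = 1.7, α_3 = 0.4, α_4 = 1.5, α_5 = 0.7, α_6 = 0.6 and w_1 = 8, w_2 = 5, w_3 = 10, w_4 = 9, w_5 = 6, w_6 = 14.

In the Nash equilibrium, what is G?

∂u_i/∂g_i = α_i − 1, so firm i contributes w_i if α_i > 1, else 0.
α_i > 1 for i ∈ {2, 4}; NE contributions (0, 5, 0, 9, 0, 0), G = 14.

14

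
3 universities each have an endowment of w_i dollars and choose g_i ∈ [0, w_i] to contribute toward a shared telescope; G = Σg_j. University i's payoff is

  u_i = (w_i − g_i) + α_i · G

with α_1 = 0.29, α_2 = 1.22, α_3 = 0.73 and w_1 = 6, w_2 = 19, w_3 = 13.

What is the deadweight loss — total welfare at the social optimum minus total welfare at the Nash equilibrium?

23.56

∂u_i/∂g_i = α_i − 1, so university i contributes w_i if α_i > 1, else 0.
α_i > 1 for i ∈ {2}; NE contributions (0, 19, 0), G = 19.
W^NE = Σw_i − G^NE + (Σα_i)·G^NE = 38 + 1.24·19 = 61.56.
Planner: ∂(Σu_j)/∂g_i = Σα_j − 1 = 1.24 > 0, so everyone contributes w_i; G^SO = 38, W^SO = 38 + 1.24·38 = 85.12.
Deadweight loss = 23.56.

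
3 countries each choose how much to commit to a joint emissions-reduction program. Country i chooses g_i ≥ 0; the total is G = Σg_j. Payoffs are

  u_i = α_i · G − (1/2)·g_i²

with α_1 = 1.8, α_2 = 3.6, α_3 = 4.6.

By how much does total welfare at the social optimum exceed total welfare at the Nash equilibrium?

Country i's FOC: ∂u_i/∂g_i = α_i − g_i = 0, so g_i* = α_i.
NE contributions = (1.8, 3.6, 4.6); G = 10.
W^NE = (Σα)·G − ½Σα_i² = 10² − ½·37.36 = 81.32.
Planner sets g_i = Σα_j = 10 for every i, so G^SO = 3·10 = 30.
W^SO = (Σα)·G^SO − ½·3·(Σα)² = (3/2)·10² = 150.
Deadweight loss = W^SO − W^NE = 68.68.

68.68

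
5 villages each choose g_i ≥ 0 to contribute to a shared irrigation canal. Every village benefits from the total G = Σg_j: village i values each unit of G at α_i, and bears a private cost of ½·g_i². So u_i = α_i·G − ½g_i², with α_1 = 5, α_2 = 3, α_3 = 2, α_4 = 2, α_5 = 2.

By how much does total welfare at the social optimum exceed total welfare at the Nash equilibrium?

Village i's FOC: ∂u_i/∂g_i = α_i − g_i = 0, so g_i* = α_i.
NE contributions = (5, 3, 2, 2, 2); G = 14.
W^NE = (Σα)·G − ½Σα_i² = 14² − ½·46 = 173.
Planner sets g_i = Σα_j = 14 for every i, so G^SO = 5·14 = 70.
W^SO = (Σα)·G^SO − ½·5·(Σα)² = (5/2)·14² = 490.
Deadweight loss = W^SO − W^NE = 317.

317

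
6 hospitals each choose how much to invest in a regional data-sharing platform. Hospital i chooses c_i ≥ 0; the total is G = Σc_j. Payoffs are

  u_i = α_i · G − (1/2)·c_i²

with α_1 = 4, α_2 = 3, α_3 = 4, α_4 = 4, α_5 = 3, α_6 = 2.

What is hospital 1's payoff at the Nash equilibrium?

Hospital i's FOC: ∂u_i/∂c_i = α_i − c_i = 0, so c_i* = α_i.
NE contributions = (4, 3, 4, 4, 3, 2); G = 20.
u_1 = α_1·G − ½·(c_1)² = 4·20 − ½·4² = 72.

72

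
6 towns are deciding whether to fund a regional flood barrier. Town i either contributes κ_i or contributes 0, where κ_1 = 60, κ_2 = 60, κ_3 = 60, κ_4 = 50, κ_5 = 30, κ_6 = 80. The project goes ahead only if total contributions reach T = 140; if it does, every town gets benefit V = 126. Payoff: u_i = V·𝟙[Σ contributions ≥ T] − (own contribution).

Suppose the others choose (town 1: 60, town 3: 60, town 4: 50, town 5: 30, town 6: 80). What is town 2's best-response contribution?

Others' total = 280 ≥ 140; contributing adds cost 60 for no extra benefit.
Best response: 0.

0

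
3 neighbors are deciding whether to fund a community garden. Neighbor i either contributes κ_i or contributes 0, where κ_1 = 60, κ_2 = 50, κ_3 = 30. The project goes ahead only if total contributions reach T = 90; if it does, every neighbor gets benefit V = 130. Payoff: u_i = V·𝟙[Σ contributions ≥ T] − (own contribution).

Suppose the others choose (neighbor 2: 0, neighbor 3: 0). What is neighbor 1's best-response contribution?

0

Others' total = 0. Even contributing 60 gives 60 < 90: no benefit either way.
Best response: 0.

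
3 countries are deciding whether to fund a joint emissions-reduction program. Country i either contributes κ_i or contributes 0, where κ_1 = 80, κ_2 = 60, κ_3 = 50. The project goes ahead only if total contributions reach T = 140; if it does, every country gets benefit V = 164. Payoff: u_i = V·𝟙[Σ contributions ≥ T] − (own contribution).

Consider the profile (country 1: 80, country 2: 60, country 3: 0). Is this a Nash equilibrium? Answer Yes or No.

Total = 140 ≥ 140: provided.
Country 1 (pledges 80, payoff 84): dropping to 0 → total 60, payoff 0. No gain.
Country 2 (pledges 60, payoff 104): dropping to 0 → total 80, payoff 0. No gain.
Country 3 (pledges 0, payoff 164): pledging 50 → total 190, payoff 114. No gain.

Yes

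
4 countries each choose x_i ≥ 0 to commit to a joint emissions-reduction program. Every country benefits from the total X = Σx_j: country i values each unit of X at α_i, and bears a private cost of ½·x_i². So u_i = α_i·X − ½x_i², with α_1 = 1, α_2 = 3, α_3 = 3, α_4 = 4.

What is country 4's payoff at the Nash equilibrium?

36

Country i's FOC: ∂u_i/∂x_i = α_i − x_i = 0, so x_i* = α_i.
NE contributions = (1, 3, 3, 4); X = 11.
u_4 = α_4·X − ½·(x_4)² = 4·11 − ½·4² = 36.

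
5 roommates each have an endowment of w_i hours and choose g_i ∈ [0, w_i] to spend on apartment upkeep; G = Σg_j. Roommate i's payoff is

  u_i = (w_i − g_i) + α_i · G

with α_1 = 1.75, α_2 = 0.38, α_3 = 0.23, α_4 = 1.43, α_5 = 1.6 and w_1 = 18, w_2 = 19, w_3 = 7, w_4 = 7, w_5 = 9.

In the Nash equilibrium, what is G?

34

∂u_i/∂g_i = α_i − 1, so roommate i contributes w_i if α_i > 1, else 0.
α_i > 1 for i ∈ {1, 4, 5}; NE contributions (18, 0, 0, 7, 9), G = 34.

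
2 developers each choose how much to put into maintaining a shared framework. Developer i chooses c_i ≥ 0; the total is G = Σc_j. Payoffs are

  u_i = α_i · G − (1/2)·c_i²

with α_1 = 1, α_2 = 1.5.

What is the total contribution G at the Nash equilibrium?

2.5

Developer i's FOC: ∂u_i/∂c_i = α_i − c_i = 0, so c_i* = α_i.
NE contributions = (1, 1.5); G = 2.5.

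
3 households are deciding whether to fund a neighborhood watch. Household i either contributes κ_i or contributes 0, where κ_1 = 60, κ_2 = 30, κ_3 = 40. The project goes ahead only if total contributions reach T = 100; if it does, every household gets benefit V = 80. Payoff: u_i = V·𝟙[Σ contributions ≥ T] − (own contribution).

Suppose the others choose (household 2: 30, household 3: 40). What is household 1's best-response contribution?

60

Others' total = 70. Contributing 60 brings total to 130 ≥ 100: gain V − κ_1 = 20.
Best response: 60.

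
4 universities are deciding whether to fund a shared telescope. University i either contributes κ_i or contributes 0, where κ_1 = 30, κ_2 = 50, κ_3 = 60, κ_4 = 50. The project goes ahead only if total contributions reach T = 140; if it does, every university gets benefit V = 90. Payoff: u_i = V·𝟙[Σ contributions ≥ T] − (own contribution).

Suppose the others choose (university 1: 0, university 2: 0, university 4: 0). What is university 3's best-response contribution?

Others' total = 0. Even contributing 60 gives 60 < 140: no benefit either way.
Best response: 0.

0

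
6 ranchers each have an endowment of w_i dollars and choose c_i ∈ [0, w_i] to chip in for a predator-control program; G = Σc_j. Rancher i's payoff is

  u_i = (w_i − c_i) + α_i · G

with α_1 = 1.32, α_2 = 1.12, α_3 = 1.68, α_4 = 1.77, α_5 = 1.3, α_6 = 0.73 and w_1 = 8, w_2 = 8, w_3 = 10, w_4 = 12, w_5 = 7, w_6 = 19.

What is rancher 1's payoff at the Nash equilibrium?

∂u_i/∂c_i = α_i − 1, so rancher i contributes w_i if α_i > 1, else 0.
α_i > 1 for i ∈ {1, 2, 3, 4, 5}; NE contributions (8, 8, 10, 12, 7, 0), G = 45.
u_1 = (8 − 8) + 1.32·45 = 59.4.

59.4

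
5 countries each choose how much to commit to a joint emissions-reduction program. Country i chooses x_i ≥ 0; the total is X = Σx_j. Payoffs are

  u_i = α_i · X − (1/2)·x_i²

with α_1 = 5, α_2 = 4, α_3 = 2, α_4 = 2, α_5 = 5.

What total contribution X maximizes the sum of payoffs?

Planner FOC: ∂(Σu_j)/∂x_i = (Σα_j) − x_i = 0, so x_i^SO = Σα_j = 18 for every i; X^SO = 90.

90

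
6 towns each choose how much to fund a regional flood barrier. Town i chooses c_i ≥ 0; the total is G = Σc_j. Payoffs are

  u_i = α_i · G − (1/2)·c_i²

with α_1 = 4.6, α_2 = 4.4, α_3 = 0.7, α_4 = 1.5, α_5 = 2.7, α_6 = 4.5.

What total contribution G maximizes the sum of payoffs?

110.4

Planner FOC: ∂(Σu_j)/∂c_i = (Σα_j) − c_i = 0, so c_i^SO = Σα_j = 18.4 for every i; G^SO = 110.4.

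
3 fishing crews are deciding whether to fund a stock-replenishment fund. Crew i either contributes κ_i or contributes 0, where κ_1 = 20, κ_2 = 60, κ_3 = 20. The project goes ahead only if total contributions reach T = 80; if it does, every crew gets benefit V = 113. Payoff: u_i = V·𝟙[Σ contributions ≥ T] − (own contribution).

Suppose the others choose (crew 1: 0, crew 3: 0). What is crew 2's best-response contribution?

0

Others' total = 0. Even contributing 60 gives 60 < 80: no benefit either way.
Best response: 0.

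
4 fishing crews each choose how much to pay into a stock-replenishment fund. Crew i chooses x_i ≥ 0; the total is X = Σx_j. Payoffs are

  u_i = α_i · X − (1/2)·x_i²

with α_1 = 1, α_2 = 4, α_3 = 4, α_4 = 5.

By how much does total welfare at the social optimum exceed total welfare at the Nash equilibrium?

Crew i's FOC: ∂u_i/∂x_i = α_i − x_i = 0, so x_i* = α_i.
NE contributions = (1, 4, 4, 5); X = 14.
W^NE = (Σα)·X − ½Σα_i² = 14² − ½·58 = 167.
Planner sets x_i = Σα_j = 14 for every i, so X^SO = 4·14 = 56.
W^SO = (Σα)·X^SO − ½·4·(Σα)² = (4/2)·14² = 392.
Deadweight loss = W^SO − W^NE = 225.

225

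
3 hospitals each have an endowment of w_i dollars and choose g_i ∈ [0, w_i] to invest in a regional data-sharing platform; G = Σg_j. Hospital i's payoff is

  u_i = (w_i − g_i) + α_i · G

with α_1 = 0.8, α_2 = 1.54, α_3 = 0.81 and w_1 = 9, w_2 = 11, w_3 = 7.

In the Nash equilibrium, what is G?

11

∂u_i/∂g_i = α_i − 1, so hospital i contributes w_i if α_i > 1, else 0.
α_i > 1 for i ∈ {2}; NE contributions (0, 11, 0), G = 11.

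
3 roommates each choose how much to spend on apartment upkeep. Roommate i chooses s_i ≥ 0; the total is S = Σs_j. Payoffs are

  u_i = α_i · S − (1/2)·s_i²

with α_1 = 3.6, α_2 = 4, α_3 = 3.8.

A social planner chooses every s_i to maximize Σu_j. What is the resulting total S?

34.2

Planner FOC: ∂(Σu_j)/∂s_i = (Σα_j) − s_i = 0, so s_i^SO = Σα_j = 11.4 for every i; S^SO = 34.2.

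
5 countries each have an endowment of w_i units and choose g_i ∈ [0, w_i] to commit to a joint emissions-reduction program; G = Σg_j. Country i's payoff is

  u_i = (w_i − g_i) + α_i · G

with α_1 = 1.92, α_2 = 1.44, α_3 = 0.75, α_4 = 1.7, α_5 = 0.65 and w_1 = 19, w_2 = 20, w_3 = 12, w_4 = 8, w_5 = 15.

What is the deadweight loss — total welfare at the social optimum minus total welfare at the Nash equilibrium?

147.42

∂u_i/∂g_i = α_i − 1, so country i contributes w_i if α_i > 1, else 0.
α_i > 1 for i ∈ {1, 2, 4}; NE contributions (19, 20, 0, 8, 0), G = 47.
W^NE = Σw_i − G^NE + (Σα_i)·G^NE = 74 + 5.46·47 = 330.62.
Planner: ∂(Σu_j)/∂g_i = Σα_j − 1 = 5.46 > 0, so everyone contributes w_i; G^SO = 74, W^SO = 74 + 5.46·74 = 478.04.
Deadweight loss = 147.42.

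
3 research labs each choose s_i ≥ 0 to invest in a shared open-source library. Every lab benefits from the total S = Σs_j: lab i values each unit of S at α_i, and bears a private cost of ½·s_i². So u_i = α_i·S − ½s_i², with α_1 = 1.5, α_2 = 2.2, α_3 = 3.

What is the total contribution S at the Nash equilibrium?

Lab i's FOC: ∂u_i/∂s_i = α_i − s_i = 0, so s_i* = α_i.
NE contributions = (1.5, 2.2, 3); S = 6.7.

6.7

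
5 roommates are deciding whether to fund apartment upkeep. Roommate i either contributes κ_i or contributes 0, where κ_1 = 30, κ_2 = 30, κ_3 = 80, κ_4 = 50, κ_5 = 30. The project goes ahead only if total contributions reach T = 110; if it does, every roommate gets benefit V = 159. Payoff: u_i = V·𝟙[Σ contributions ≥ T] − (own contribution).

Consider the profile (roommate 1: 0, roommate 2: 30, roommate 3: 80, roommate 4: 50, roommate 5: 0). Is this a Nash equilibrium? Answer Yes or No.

No

Total = 160 ≥ 110: provided.
Roommate 1 (pledges 0, payoff 159): pledging 30 → total 190, payoff 129. No gain.
Roommate 2 (pledges 30, payoff 129): dropping to 0 → total 130, payoff 159. Profitable deviation.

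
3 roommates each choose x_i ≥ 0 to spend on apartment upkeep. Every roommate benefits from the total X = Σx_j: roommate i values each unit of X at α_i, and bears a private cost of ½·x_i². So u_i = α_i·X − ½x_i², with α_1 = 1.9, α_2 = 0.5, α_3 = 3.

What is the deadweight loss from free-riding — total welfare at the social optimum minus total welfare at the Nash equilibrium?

Roommate i's FOC: ∂u_i/∂x_i = α_i − x_i = 0, so x_i* = α_i.
NE contributions = (1.9, 0.5, 3); X = 5.4.
W^NE = (Σα)·X − ½Σα_i² = 5.4² − ½·12.86 = 22.73.
Planner sets x_i = Σα_j = 5.4 for every i, so X^SO = 3·5.4 = 16.2.
W^SO = (Σα)·X^SO − ½·3·(Σα)² = (3/2)·5.4² = 43.74.
Deadweight loss = W^SO − W^NE = 21.01.

21.01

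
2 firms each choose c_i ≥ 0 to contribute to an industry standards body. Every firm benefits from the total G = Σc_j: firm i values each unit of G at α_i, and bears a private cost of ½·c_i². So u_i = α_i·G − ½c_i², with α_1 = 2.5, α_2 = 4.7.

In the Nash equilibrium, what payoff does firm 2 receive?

Firm i's FOC: ∂u_i/∂c_i = α_i − c_i = 0, so c_i* = α_i.
NE contributions = (2.5, 4.7); G = 7.2.
u_2 = α_2·G − ½·(c_2)² = 4.7·7.2 − ½·4.7² = 22.795.

22.795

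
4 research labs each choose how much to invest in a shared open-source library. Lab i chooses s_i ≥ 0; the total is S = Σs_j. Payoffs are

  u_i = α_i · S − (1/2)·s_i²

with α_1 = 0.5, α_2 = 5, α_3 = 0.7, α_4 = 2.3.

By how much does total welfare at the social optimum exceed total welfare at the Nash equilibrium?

87.765

Lab i's FOC: ∂u_i/∂s_i = α_i − s_i = 0, so s_i* = α_i.
NE contributions = (0.5, 5, 0.7, 2.3); S = 8.5.
W^NE = (Σα)·S − ½Σα_i² = 8.5² − ½·31.03 = 56.735.
Planner sets s_i = Σα_j = 8.5 for every i, so S^SO = 4·8.5 = 34.
W^SO = (Σα)·S^SO − ½·4·(Σα)² = (4/2)·8.5² = 144.5.
Deadweight loss = W^SO − W^NE = 87.765.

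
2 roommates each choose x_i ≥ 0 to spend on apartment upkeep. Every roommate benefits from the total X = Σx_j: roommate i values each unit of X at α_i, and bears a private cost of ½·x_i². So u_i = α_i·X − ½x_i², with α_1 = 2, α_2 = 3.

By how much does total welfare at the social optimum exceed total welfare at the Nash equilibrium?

6.5

Roommate i's FOC: ∂u_i/∂x_i = α_i − x_i = 0, so x_i* = α_i.
NE contributions = (2, 3); X = 5.
W^NE = (Σα)·X − ½Σα_i² = 5² − ½·13 = 18.5.
Planner sets x_i = Σα_j = 5 for every i, so X^SO = 2·5 = 10.
W^SO = (Σα)·X^SO − ½·2·(Σα)² = (2/2)·5² = 25.
Deadweight loss = W^SO − W^NE = 6.5.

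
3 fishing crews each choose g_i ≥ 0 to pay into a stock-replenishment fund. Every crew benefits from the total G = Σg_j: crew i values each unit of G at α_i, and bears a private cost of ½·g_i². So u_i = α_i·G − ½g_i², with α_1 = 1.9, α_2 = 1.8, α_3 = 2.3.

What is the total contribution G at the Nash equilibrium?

Crew i's FOC: ∂u_i/∂g_i = α_i − g_i = 0, so g_i* = α_i.
NE contributions = (1.9, 1.8, 2.3); G = 6.

6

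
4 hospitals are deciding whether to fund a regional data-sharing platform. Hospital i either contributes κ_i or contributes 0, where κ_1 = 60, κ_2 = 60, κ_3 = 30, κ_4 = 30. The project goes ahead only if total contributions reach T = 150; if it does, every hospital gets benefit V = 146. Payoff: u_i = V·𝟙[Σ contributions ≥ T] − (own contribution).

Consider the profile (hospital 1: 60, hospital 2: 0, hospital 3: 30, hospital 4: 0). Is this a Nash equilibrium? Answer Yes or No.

Total = 90 < 150: not provided.
Hospital 1 (pledges 60, payoff -60): dropping to 0 → total 30, payoff 0. Profitable deviation.

No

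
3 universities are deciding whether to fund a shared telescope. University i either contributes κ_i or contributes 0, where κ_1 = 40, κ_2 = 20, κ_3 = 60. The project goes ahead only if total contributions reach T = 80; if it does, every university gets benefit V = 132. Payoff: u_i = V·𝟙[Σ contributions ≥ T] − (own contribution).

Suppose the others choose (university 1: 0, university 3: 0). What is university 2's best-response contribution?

0

Others' total = 0. Even contributing 20 gives 20 < 80: no benefit either way.
Best response: 0.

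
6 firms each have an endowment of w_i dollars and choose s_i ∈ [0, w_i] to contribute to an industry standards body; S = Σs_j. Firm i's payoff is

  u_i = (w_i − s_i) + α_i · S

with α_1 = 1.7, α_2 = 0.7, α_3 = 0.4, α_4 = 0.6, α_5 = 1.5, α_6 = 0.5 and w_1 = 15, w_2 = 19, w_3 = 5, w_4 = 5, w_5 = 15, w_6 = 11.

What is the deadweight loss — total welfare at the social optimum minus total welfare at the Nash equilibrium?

∂u_i/∂s_i = α_i − 1, so firm i contributes w_i if α_i > 1, else 0.
α_i > 1 for i ∈ {1, 5}; NE contributions (15, 0, 0, 0, 15, 0), S = 30.
W^NE = Σw_i − S^NE + (Σα_i)·S^NE = 70 + 4.4·30 = 202.
Planner: ∂(Σu_j)/∂s_i = Σα_j − 1 = 4.4 > 0, so everyone contributes w_i; S^SO = 70, W^SO = 70 + 4.4·70 = 378.
Deadweight loss = 176.

176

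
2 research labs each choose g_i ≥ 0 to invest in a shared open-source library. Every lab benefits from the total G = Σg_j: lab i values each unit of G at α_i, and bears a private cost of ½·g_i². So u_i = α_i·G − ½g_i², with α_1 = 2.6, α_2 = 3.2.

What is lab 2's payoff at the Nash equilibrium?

Lab i's FOC: ∂u_i/∂g_i = α_i − g_i = 0, so g_i* = α_i.
NE contributions = (2.6, 3.2); G = 5.8.
u_2 = α_2·G − ½·(g_2)² = 3.2·5.8 − ½·3.2² = 13.44.

13.44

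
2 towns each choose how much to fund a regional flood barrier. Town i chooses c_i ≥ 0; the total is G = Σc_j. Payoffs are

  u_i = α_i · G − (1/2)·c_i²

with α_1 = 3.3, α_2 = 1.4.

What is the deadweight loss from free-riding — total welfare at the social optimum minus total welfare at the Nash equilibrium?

6.425

Town i's FOC: ∂u_i/∂c_i = α_i − c_i = 0, so c_i* = α_i.
NE contributions = (3.3, 1.4); G = 4.7.
W^NE = (Σα)·G − ½Σα_i² = 4.7² − ½·12.85 = 15.665.
Planner sets c_i = Σα_j = 4.7 for every i, so G^SO = 2·4.7 = 9.4.
W^SO = (Σα)·G^SO − ½·2·(Σα)² = (2/2)·4.7² = 22.09.
Deadweight loss = W^SO − W^NE = 6.425.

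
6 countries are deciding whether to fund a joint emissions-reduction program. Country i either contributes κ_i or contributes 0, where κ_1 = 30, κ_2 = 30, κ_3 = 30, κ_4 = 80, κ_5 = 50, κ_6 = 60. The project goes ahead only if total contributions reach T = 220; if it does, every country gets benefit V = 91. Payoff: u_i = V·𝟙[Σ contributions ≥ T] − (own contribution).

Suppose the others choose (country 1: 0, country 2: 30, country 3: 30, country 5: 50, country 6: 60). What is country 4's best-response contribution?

Others' total = 170. Contributing 80 brings total to 250 ≥ 220: gain V − κ_4 = 11.
Best response: 80.

80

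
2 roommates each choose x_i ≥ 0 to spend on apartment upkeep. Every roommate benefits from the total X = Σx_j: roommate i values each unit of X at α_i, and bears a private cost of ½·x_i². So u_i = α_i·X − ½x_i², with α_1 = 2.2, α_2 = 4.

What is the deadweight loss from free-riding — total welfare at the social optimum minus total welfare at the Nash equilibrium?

Roommate i's FOC: ∂u_i/∂x_i = α_i − x_i = 0, so x_i* = α_i.
NE contributions = (2.2, 4); X = 6.2.
W^NE = (Σα)·X − ½Σα_i² = 6.2² − ½·20.84 = 28.02.
Planner sets x_i = Σα_j = 6.2 for every i, so X^SO = 2·6.2 = 12.4.
W^SO = (Σα)·X^SO − ½·2·(Σα)² = (2/2)·6.2² = 38.44.
Deadweight loss = W^SO − W^NE = 10.42.

10.42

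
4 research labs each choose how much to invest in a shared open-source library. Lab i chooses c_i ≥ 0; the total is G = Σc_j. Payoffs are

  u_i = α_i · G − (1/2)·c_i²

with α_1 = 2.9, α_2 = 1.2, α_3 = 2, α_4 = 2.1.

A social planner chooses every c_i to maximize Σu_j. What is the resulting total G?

Planner FOC: ∂(Σu_j)/∂c_i = (Σα_j) − c_i = 0, so c_i^SO = Σα_j = 8.2 for every i; G^SO = 32.8.

32.8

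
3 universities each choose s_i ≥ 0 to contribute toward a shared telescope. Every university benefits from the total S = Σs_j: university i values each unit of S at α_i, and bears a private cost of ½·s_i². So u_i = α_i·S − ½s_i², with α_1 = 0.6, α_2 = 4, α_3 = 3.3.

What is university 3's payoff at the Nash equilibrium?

University i's FOC: ∂u_i/∂s_i = α_i − s_i = 0, so s_i* = α_i.
NE contributions = (0.6, 4, 3.3); S = 7.9.
u_3 = α_3·S − ½·(s_3)² = 3.3·7.9 − ½·3.3² = 20.625.

20.625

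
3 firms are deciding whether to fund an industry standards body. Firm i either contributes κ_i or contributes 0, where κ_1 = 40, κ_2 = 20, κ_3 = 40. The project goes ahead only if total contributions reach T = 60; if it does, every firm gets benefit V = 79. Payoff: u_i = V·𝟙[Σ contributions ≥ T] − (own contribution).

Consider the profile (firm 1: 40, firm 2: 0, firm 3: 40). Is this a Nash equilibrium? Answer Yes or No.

Total = 80 ≥ 60: provided.
Firm 1 (pledges 40, payoff 39): dropping to 0 → total 40, payoff 0. No gain.
Firm 2 (pledges 0, payoff 79): pledging 20 → total 100, payoff 59. No gain.
Firm 3 (pledges 40, payoff 39): dropping to 0 → total 40, payoff 0. No gain.

Yes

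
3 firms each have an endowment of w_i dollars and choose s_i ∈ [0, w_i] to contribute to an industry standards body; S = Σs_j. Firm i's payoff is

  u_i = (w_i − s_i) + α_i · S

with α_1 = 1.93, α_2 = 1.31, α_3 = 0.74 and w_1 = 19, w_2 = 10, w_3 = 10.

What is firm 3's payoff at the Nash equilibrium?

31.46

∂u_i/∂s_i = α_i − 1, so firm i contributes w_i if α_i > 1, else 0.
α_i > 1 for i ∈ {1, 2}; NE contributions (19, 10, 0), S = 29.
u_3 = (10 − 0) + 0.74·29 = 31.46.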